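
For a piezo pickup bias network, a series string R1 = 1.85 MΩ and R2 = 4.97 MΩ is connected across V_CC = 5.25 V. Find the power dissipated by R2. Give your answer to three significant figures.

P ≈ 2.95 µW

The common current is I = 5.25/6.820 = 0.7698 µA.
P = I²R = 0.5926 × 4.97 = 2.945 µW.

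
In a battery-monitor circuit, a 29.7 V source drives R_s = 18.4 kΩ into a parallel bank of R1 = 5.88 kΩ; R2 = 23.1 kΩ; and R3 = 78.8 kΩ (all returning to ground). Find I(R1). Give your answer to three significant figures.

I ≈ 0.979 mA

Equivalent of the parallel group: R_p = 4.424 kΩ.
Node voltage V_A = V_supply · R_p/(R_s + R_p) = 29.7 × 0.1938 = 5.757 V.
I(R1) = V_A / R1 = 5.757/5.88 = 0.9790 mA.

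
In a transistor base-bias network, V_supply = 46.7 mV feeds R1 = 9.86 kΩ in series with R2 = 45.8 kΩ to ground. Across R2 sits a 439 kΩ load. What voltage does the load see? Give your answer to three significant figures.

The load sits in parallel with R2, giving an effective lower resistance R2' = R2·R_L/(R2+R_L) = 41.47 kΩ.
Voltage divider with the loaded lower leg: V_out = 46.7 × 41.47/(9.86 + 41.47) = 46.7 × 0.8079 = 37.73 mV.

V_out ≈ 37.7 mV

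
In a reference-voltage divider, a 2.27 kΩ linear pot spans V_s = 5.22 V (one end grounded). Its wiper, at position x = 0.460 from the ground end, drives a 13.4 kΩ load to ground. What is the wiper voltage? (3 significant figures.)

V_out ≈ 2.30 V

Lower segment x·R_p = 1.044 kΩ; upper segment (1−x)·R_p = 1.226 kΩ.
R_L loads the lower segment: effective lower R = 0.9687 kΩ.
V_out = 5.22 × 0.9687/(1.226 + 0.9687) = 2.304 V.
(Unloaded: V_out = x·V_s = 2.40 V.)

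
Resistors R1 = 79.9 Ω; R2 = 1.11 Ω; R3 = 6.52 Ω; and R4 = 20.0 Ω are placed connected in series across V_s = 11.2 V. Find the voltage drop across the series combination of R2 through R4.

V ≈ 2.88 V

Total series resistance ΣR = 79.9 + 1.11 + 6.52 + 20.0 = 107.5 Ω.
R_{R2..R4} = 1.11 + 6.52 + 20.0 = 27.63 Ω.
V = V_s · R/ΣR = 11.2 × 0.2570 = 2.878 V.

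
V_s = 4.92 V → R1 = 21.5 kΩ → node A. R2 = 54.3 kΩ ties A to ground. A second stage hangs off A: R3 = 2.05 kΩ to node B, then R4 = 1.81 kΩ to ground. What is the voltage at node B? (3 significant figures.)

V_B ≈ 0.331 V

The second stage (R3 + R4 = 3.860 kΩ) loads node A in parallel with R2.
R2 ‖ (R3+R4) = 3.604 kΩ.
So V_A = 4.92 × 0.1436 = 0.7063 V.
Stage 2 is unloaded, so V_B = V_A · R4/(R3+R4) = 0.7063 × 1.81/3.860 = 0.3312 V.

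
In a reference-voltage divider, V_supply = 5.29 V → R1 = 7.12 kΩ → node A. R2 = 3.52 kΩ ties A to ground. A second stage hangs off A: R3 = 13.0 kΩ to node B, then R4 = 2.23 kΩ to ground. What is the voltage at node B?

V_B ≈ 0.222 V

Node A sees R2 in parallel with the series input of stage 2, R3 + R4 = 15.23 kΩ.
R2 ‖ (R3+R4) = 2.859 kΩ.
So V_A = 5.29 × 0.2865 = 1.516 V.
Stage 2 is unloaded, so V_B = V_A · R4/(R3+R4) = 1.516 × 2.23/15.23 = 0.2219 V.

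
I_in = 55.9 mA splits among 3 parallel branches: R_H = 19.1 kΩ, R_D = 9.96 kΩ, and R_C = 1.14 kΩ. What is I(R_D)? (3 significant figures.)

I ≈ 5.45 mA

Conductances: ΣG = 1/19.1 + 1/9.96 + 1/1.14 = 1.030 (1/kΩ).
By the current-divider rule, I = I_in · G_k/ΣG = 55.9 × 0.09748 = 5.449 mA.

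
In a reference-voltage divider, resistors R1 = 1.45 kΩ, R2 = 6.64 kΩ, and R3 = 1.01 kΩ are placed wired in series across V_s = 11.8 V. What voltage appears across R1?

Total series resistance ΣR = 1.45 + 6.64 + 1.01 = 9.100 kΩ.
Voltage divider: V = V_s · (1.450 / 9.100) = 11.8 × 0.1593 = 1.880 V.

V ≈ 1.88 V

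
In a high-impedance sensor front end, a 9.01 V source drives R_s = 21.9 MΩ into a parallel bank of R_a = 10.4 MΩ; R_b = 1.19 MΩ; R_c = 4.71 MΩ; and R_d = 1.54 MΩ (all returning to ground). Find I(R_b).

Equivalent of the parallel group: R_p = 0.5561 MΩ.
V_A = 9.01 × 0.5561/22.46 = 0.2231 V.
Branch current I = V_A/R_b = 0.2231/1.19 = 0.1875 µA.

I ≈ 0.188 µA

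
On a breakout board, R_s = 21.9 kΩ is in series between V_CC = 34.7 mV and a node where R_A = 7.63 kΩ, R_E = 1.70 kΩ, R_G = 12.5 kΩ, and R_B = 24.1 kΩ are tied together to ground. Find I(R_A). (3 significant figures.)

Parallel bank: R_p = 1/(1/7.63 + 1/1.70 + 1/12.5 + 1/24.1) = 1.189 kΩ.
V_A by voltage divider: V_A = 34.7 × 1.189/(21.9 + 1.189) = 1.787 mV.
Branch current I = V_A/R_A = 1.787/7.63 = 0.2343 µA.

I ≈ 0.234 µA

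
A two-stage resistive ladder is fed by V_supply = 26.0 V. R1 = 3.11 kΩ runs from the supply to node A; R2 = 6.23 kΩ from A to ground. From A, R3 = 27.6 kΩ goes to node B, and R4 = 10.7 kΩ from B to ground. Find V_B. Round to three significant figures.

V_B ≈ 4.60 V

The second stage (R3 + R4 = 38.30 kΩ) loads node A in parallel with R2.
R2 ‖ (R3+R4) = 5.358 kΩ.
V_A = 26.0 × 5.358/(3.11 + 5.358) = 16.45 V.
V_B = V_A × 0.2794 = 4.596 V.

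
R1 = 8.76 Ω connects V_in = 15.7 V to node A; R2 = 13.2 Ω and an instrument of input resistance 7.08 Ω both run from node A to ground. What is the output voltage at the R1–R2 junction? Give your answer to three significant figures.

The load sits in parallel with R2, giving an effective lower resistance R2' = R2·R_L/(R2+R_L) = 4.608 Ω.
Voltage divider with the loaded lower leg: V_out = 15.7 × 4.608/(8.76 + 4.608) = 15.7 × 0.3447 = 5.412 V.

V_out ≈ 5.41 V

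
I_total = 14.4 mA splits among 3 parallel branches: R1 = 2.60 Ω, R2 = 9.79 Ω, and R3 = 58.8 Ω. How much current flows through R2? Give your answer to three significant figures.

ΣG = 1/2.60 + 1/9.79 + 1/58.8 = 0.5038.
By the current-divider rule, I = I_total · G_k/ΣG = 14.4 × 0.2028 = 2.920 mA.

I ≈ 2.92 mA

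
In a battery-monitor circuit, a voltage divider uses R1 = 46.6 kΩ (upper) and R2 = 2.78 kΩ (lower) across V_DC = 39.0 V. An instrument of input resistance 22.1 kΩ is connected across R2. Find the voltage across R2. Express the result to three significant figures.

V_out ≈ 1.96 V

The load sits in parallel with R2, giving an effective lower resistance R2' = R2·R_L/(R2+R_L) = 2.469 kΩ.
Now apply the divider: V_out = 39.0 × 0.05032 = 1.963 V.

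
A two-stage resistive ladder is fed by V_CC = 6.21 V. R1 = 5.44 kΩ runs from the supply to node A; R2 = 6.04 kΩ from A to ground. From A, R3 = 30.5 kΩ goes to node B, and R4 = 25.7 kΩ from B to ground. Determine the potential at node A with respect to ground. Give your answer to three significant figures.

V_A ≈ 3.11 V

Node A sees R2 in parallel with the series input of stage 2, R3 + R4 = 56.20 kΩ.
Effective lower resistance at A: R2 ‖ 56.20 = 5.454 kΩ.
So V_A = 6.21 × 0.5006 = 3.109 V.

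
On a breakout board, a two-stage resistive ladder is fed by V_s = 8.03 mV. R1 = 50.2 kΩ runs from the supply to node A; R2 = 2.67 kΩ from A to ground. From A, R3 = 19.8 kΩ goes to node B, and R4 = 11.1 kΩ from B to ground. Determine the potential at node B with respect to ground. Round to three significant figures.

The second stage (R3 + R4 = 30.90 kΩ) loads node A in parallel with R2.
R2 ‖ (R3+R4) = 2.458 kΩ.
First divider: V_A = V_s · 2.458/(50.2 + 2.458) = 0.3748 mV.
V_B = V_A × 0.3592 = 0.1346 mV.

V_B ≈ 0.135 mV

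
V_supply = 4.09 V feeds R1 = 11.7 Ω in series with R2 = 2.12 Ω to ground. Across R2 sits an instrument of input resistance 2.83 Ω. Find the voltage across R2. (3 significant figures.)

The load sits in parallel with R2, giving an effective lower resistance R2' = R2·R_L/(R2+R_L) = 1.212 Ω.
Then V_out = V_supply · R2'/(R1 + R2') = 4.09 × 1.212/12.91 = 0.3839 V.

V_out ≈ 0.384 V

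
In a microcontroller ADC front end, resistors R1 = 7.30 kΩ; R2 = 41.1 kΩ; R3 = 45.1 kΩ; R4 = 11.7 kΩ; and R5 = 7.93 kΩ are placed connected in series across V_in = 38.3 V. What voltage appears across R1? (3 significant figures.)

ΣR = 7.30 + 41.1 + 45.1 + 11.7 + 7.93 = 113.1 kΩ.
By the voltage-divider rule, V = 38.3 × 7.300/113.1 = 2.471 V.

V ≈ 2.47 V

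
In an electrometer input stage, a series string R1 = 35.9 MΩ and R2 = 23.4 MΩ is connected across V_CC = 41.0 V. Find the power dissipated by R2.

The common current is I = 41.0/59.30 = 0.6914 µA.
P(R2) = I²·R2 = (0.6914)² × 23.4 = 11.19 µW.

P ≈ 11.2 µW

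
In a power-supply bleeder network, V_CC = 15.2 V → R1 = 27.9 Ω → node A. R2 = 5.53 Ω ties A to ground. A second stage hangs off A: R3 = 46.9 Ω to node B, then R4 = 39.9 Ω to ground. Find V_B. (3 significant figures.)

V_B ≈ 1.10 V

Looking into the second stage from A: R3 + R4 = 86.80 Ω appears in parallel with R2.
R2 ‖ (R3+R4) = 5.199 Ω.
So V_A = 15.2 × 0.1571 = 2.387 V.
Then the unloaded second divider: V_B = V_A × R4/(R3+R4) = 2.387 × 0.4597 = 1.097 V.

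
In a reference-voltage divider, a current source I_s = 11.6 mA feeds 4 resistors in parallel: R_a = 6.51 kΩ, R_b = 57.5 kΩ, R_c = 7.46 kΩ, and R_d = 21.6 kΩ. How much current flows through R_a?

ΣG = 1/6.51 + 1/57.5 + 1/7.46 + 1/21.6 = 0.3513.
R_a takes the fraction G_k/ΣG = 0.1536/0.3513 = 0.4372, so I = 11.6 × 0.4372 = 5.072 mA.

I ≈ 5.07 mA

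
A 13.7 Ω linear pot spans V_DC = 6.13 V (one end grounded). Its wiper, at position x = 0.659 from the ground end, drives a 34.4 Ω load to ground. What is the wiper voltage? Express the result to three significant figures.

The pot divides into 4.672 Ω above the wiper and 9.028 Ω below.
Lower segment in parallel with the load: 9.028 ‖ 34.4 = 7.151 Ω.
Then V_out = V_DC · 7.151/(4.672 + 7.151) = 3.708 V.
(Unloaded: V_out = x·V_DC = 4.04 V.)

V_out ≈ 3.71 V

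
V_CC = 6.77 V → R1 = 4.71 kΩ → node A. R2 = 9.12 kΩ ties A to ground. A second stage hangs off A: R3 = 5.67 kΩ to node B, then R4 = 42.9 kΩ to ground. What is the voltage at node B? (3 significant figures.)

Looking into the second stage from A: R3 + R4 = 48.57 kΩ appears in parallel with R2.
Effective lower resistance at A: R2 ‖ 48.57 = 7.678 kΩ.
First divider: V_A = V_CC · 7.678/(4.71 + 7.678) = 4.196 V.
Then the unloaded second divider: V_B = V_A × R4/(R3+R4) = 4.196 × 0.8833 = 3.706 V.

V_B ≈ 3.71 V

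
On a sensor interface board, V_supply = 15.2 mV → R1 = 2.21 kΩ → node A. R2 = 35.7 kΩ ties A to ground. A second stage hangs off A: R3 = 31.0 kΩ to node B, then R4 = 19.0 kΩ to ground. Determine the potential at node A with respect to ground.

V_A ≈ 13.7 mV

Looking into the second stage from A: R3 + R4 = 50.00 kΩ appears in parallel with R2.
R2 ‖ (R3+R4) = 20.83 kΩ.
V_A = 15.2 × 20.83/(2.21 + 20.83) = 13.74 mV.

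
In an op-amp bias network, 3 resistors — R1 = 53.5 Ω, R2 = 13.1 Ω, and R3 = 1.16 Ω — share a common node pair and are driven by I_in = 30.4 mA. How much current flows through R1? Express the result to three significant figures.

I ≈ 0.594 mA

Conductances: ΣG = 1/53.5 + 1/13.1 + 1/1.16 = 0.9571 (1/Ω).
By the current-divider rule, I = I_in · G_k/ΣG = 30.4 × 0.01953 = 0.5937 mA.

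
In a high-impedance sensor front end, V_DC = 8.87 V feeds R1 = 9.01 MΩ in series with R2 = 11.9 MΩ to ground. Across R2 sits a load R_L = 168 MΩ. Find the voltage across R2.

V_out ≈ 4.90 V

R2 ‖ R_L = (11.9 × 168)/(11.9 + 168) = 11.11 MΩ.
Now apply the divider: V_out = 8.87 × 0.5523 = 4.898 V.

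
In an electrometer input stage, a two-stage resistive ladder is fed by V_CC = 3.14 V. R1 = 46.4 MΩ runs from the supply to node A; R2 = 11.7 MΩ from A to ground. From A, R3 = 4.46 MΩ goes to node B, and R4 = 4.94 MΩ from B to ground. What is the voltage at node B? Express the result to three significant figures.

V_B ≈ 0.167 V

Looking into the second stage from A: R3 + R4 = 9.400 MΩ appears in parallel with R2.
R2 ‖ (R3+R4) = 5.212 MΩ.
First divider: V_A = V_CC · 5.212/(46.4 + 5.212) = 0.3171 V.
Stage 2 is unloaded, so V_B = V_A · R4/(R3+R4) = 0.3171 × 4.94/9.400 = 0.1667 V.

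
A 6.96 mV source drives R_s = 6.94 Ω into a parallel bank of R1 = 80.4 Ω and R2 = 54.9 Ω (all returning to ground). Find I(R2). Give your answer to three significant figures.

I ≈ 0.105 mA

Parallel bank: R_p = 1/(1/80.4 + 1/54.9) = 32.62 Ω.
Node voltage V_A = V_DC · R_p/(R_s + R_p) = 6.96 × 0.8246 = 5.739 mV.
Branch current I = V_A/R2 = 5.739/54.9 = 0.1045 mA.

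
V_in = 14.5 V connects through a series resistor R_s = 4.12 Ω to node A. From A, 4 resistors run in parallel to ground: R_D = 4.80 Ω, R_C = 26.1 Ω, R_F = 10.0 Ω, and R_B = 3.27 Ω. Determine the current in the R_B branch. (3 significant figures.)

I ≈ 1.20 A

Combine the parallel branches: R_p = (1/4.80 + 1/26.1 + 1/10.0 + 1/3.27)⁻¹ = 1.533 Ω.
V_A = 14.5 × 1.533/5.653 = 3.932 V.
Branch current I = V_A/R_B = 3.932/3.27 = 1.202 A.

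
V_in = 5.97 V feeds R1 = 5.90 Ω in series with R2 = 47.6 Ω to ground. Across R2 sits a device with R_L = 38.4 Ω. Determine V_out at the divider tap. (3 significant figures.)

V_out ≈ 4.67 V

First combine the lower leg with the load: R2 ‖ R_L = 21.25 Ω.
Then V_out = V_in · R2'/(R1 + R2') = 5.97 × 21.25/27.15 = 4.673 V.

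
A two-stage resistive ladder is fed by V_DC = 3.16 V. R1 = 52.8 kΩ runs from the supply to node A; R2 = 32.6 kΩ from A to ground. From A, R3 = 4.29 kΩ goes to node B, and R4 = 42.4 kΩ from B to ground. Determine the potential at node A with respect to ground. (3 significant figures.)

Node A sees R2 in parallel with the series input of stage 2, R3 + R4 = 46.69 kΩ.
R2 ‖ (R3+R4) = 19.20 kΩ.
V_A = 3.16 × 19.20/(52.8 + 19.20) = 0.8426 V.

V_A ≈ 0.843 V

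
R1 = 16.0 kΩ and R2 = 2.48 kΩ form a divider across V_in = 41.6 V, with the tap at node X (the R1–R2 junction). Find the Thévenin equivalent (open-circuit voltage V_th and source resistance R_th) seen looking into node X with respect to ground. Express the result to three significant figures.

V_th is the unloaded tap voltage: V_in · R2/(R1+R2) = 41.6 × 0.1342 = 5.583 V.
Looking into X with the source shorted: R_th = R1·R2/(R1+R2) = 16.00 × 2.48/18.48 = 2.147 kΩ.

V_th ≈ 5.58 V, R_th ≈ 2.15 kΩ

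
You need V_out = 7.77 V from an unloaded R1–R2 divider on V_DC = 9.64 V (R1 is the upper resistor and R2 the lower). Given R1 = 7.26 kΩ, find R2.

R2 ≈ 30.2 kΩ

V_out/V_DC = R2/(R1+R2) = 0.8060.
So R2 = R1 · V_out/(V_DC − V_out) = 7.26 × 7.77/(9.64 − 7.77) = 7.26 × 4.155 = 30.17 kΩ.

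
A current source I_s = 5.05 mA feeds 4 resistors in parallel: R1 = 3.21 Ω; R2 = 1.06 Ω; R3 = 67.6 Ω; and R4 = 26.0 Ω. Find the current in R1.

I ≈ 1.20 mA

Conductances: ΣG = 1/3.21 + 1/1.06 + 1/67.6 + 1/26.0 = 1.308 (1/Ω).
By the current-divider rule, I = I_s · G_k/ΣG = 5.05 × 0.2381 = 1.203 mA.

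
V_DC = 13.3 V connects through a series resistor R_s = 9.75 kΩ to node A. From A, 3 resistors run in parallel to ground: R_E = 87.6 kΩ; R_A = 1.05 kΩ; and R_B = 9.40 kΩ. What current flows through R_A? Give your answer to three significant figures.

Parallel bank: R_p = 1/(1/87.6 + 1/1.05 + 1/9.40) = 0.9344 kΩ.
V_A = 13.3 × 0.9344/10.68 = 1.163 V.
Branch current I = V_A/R_A = 1.163/1.05 = 1.108 mA.
(Check via current divider: I_total = 1.245 mA; share G_k/ΣG = 0.8899 → same result.)

I ≈ 1.11 mA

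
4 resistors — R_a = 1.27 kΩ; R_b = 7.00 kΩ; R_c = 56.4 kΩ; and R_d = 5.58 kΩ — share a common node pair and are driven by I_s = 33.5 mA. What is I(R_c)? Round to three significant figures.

Total conductance ΣG = 1/1.27 + 1/7.00 + 1/56.4 + 1/5.58 = 1.127 (units of 1/kΩ).
By the current-divider rule, I = I_s · G_k/ΣG = 33.5 × 0.01573 = 0.5269 mA.

I ≈ 0.527 mA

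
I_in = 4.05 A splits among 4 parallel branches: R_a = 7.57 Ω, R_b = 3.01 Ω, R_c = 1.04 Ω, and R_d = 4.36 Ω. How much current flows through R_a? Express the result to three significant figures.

Conductances: ΣG = 1/7.57 + 1/3.01 + 1/1.04 + 1/4.36 = 1.655 (1/Ω).
R_a takes the fraction G_k/ΣG = 0.1321/1.655 = 0.07981, so I = 4.05 × 0.07981 = 0.3232 A.

I ≈ 0.323 A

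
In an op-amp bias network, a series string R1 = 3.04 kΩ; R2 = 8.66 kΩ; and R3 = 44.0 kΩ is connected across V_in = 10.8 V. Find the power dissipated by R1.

ΣR = 55.70 kΩ → I = 10.8/55.70 = 0.1939 mA.
P = I²R = 0.03760 × 3.04 = 0.1143 mW.

P ≈ 0.114 mW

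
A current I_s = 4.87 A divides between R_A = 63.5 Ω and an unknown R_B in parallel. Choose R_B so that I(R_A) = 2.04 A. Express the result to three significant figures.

The fraction through R_A equals R_B/(R_A+R_B).
2.04/4.87 = R_B/(R_A + R_B) → R_B = R_A · (0.4189)/(1 − 0.4189) = 63.5 × 0.7208 = 45.77 Ω.

R_B ≈ 45.8 Ω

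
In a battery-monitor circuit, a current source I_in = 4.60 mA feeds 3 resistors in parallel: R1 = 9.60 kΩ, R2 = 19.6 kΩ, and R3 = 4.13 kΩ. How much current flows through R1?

Conductances: ΣG = 1/9.60 + 1/19.6 + 1/4.13 = 0.3973 (1/kΩ).
Current divider: I(R1) = I_in · G_k/ΣG = 4.60 × (0.1042/0.3973) = 4.60 × 0.2622 = 1.206 mA.

I ≈ 1.21 mA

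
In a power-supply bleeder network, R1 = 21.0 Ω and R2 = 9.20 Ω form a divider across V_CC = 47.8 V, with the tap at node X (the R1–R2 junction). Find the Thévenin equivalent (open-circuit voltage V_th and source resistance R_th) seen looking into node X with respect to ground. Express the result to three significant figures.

V_th ≈ 14.6 V, R_th ≈ 6.40 Ω

With X open, the divider is unloaded: V_th = 47.8 × 9.20/30.20 = 14.56 V.
Zeroing V_CC shorts the top of R1 to ground, so R_th = R1 ‖ R2 = 6.397 Ω.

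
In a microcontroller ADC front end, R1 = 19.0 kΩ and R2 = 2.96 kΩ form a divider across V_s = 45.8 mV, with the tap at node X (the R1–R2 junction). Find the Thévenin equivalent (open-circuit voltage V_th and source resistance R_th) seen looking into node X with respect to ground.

Open-circuit (no load on X): V_th = V_s · R2/(R1 + R2) = 45.8 × 2.96/(19.00 + 2.96) = 6.173 mV.
With V_s suppressed (replaced by a short), R_th = R1 ‖ R2 = (19.00 × 2.96)/(19.00 + 2.96) = 2.561 kΩ.

V_th ≈ 6.17 mV, R_th ≈ 2.56 kΩ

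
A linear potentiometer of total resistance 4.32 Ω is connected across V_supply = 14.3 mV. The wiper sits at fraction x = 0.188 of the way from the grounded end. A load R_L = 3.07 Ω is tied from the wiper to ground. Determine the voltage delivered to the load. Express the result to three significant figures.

V_out ≈ 2.21 mV

Split the track: R_lower = x·R_p = 0.8122 Ω, R_upper = (1−x)·R_p = 3.508 Ω.
(x·R_p) ‖ R_L = 0.6423 Ω.
Loaded-divider output: V_out = 14.3 × 0.1548 = 2.213 mV.
(Unloaded: V_out = x·V_supply = 2.69 mV.)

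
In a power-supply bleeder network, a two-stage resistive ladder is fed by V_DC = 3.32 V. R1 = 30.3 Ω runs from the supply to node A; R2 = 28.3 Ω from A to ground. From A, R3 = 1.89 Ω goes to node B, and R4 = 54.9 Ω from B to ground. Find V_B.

V_B ≈ 1.23 V

Node A sees R2 in parallel with the series input of stage 2, R3 + R4 = 56.79 Ω.
R2 ‖ (R3+R4) = 18.89 Ω.
So V_A = 3.32 × 0.3840 = 1.275 V.
Stage 2 is unloaded, so V_B = V_A · R4/(R3+R4) = 1.275 × 54.9/56.79 = 1.232 V.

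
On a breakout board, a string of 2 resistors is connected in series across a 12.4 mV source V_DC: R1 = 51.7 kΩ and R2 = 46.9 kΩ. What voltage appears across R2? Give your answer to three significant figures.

V ≈ 5.90 mV

Series total: ΣR = 51.7 + 46.9 = 98.60 kΩ.
V = V_DC · R/ΣR = 12.4 × 0.4757 = 5.898 mV.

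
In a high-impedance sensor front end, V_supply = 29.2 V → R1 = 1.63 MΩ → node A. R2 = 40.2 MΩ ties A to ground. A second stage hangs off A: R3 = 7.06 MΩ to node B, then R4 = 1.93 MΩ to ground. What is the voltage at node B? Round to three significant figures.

Node A sees R2 in parallel with the series input of stage 2, R3 + R4 = 8.990 MΩ.
R2 ‖ (R3+R4) = 7.347 MΩ.
V_A = 29.2 × 7.347/(1.63 + 7.347) = 23.90 V.
Then the unloaded second divider: V_B = V_A × R4/(R3+R4) = 23.90 × 0.2147 = 5.130 V.

V_B ≈ 5.13 V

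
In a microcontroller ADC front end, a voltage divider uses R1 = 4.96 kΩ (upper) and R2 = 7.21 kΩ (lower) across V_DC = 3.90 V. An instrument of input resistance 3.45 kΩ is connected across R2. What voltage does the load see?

The load sits in parallel with R2, giving an effective lower resistance R2' = R2·R_L/(R2+R_L) = 2.333 kΩ.
Voltage divider with the loaded lower leg: V_out = 3.90 × 2.333/(4.96 + 2.333) = 3.90 × 0.3199 = 1.248 V.

V_out ≈ 1.25 V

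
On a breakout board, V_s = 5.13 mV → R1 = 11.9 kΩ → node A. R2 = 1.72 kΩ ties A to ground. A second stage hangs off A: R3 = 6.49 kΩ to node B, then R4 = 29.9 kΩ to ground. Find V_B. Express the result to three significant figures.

V_B ≈ 0.511 mV

Looking into the second stage from A: R3 + R4 = 36.39 kΩ appears in parallel with R2.
Effective lower resistance at A: R2 ‖ 36.39 = 1.642 kΩ.
First divider: V_A = V_s · 1.642/(11.9 + 1.642) = 0.6221 mV.
Then the unloaded second divider: V_B = V_A × R4/(R3+R4) = 0.6221 × 0.8217 = 0.5112 mV.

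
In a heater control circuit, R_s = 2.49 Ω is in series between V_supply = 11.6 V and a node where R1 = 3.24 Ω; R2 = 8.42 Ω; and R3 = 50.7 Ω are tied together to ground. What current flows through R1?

I ≈ 1.69 A

Combine the parallel branches: R_p = (1/3.24 + 1/8.42 + 1/50.7)⁻¹ = 2.236 Ω.
Node voltage V_A = V_supply · R_p/(R_s + R_p) = 11.6 × 0.4732 = 5.489 V.
Branch current I = V_A/R1 = 5.489/3.24 = 1.694 A.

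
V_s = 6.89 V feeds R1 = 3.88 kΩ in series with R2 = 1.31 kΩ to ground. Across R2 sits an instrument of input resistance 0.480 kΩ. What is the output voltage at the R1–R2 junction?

V_out ≈ 0.572 V

First combine the lower leg with the load: R2 ‖ R_L = 0.3513 kΩ.
Voltage divider with the loaded lower leg: V_out = 6.89 × 0.3513/(3.88 + 0.3513) = 6.89 × 0.08302 = 0.5720 V.
(Unloaded it would be 1.74 V; the load pulls it down.)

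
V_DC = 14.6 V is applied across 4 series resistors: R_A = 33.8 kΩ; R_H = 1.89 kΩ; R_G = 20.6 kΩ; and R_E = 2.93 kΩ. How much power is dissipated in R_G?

The common current is I = 14.6/59.22 = 0.2465 mA.
P = I²R = 0.06078 × 20.6 = 1.252 mW.

P ≈ 1.25 mW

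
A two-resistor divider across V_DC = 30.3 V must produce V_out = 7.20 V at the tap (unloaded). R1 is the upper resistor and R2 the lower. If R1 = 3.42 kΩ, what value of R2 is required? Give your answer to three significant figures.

The divider ratio is R2/(R1+R2) = 7.20/30.3 = 0.2376.
R2 = R1 · 0.2376/(1 − 0.2376) = 1.066 kΩ.

R2 ≈ 1.07 kΩ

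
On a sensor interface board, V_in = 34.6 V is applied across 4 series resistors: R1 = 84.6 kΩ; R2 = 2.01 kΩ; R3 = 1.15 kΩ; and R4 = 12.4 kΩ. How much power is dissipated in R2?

P ≈ 0.240 mW

Series current I = V_in/ΣR = 34.6/100.2 = 0.3454 mA.
P(R2) = I²·R2 = (0.3454)² × 2.01 = 0.2399 mW.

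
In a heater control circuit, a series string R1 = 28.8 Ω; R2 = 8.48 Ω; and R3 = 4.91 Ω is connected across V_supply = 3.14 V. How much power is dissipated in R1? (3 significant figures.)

The common current is I = 3.14/42.19 = 0.07443 A.
P(R1) = I²·R1 = (0.07443)² × 28.8 = 0.1595 W.

P ≈ 0.160 W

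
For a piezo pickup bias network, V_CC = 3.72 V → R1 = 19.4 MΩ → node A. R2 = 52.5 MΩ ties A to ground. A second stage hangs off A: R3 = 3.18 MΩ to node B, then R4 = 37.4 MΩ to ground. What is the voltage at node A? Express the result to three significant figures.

V_A ≈ 2.01 V

Node A sees R2 in parallel with the series input of stage 2, R3 + R4 = 40.58 MΩ.
R2 ‖ (R3+R4) = 22.89 MΩ.
First divider: V_A = V_CC · 22.89/(19.4 + 22.89) = 2.013 V.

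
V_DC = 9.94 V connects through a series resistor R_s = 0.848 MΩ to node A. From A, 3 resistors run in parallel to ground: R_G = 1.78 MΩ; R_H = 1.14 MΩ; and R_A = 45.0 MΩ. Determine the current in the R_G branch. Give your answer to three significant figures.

I ≈ 2.49 µA

Equivalent of the parallel group: R_p = 0.6844 MΩ.
V_A = 9.94 × 0.6844/1.532 = 4.439 V.
I(R_G) = V_A / R_G = 4.439/1.78 = 2.494 µA.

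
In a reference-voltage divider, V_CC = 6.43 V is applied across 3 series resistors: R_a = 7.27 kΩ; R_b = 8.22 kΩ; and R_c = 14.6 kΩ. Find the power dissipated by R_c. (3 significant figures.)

P ≈ 0.667 mW

Series current I = V_CC/ΣR = 6.43/30.09 = 0.2137 mA.
P(R_c) = I²·R_c = (0.2137)² × 14.6 = 0.6667 mW.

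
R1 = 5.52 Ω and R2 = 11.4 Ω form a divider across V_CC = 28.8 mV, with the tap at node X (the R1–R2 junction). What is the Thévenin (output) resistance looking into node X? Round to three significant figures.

Looking into X with the source shorted: R_th = R1·R2/(R1+R2) = 5.520 × 11.4/16.92 = 3.719 Ω.

R_th ≈ 3.72 Ω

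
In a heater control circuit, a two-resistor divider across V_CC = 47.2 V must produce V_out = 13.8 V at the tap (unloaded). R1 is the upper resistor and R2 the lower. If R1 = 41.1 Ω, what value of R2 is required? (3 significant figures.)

V_out/V_CC = R2/(R1+R2) = 0.2924.
R2 = R1 · 0.2924/(1 − 0.2924) = 16.98 Ω.

R2 ≈ 17.0 Ω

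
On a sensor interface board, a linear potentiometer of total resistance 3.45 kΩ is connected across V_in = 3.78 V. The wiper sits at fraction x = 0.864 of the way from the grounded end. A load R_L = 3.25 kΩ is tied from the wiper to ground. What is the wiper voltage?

V_out ≈ 2.90 V

The pot divides into 0.4692 kΩ above the wiper and 2.981 kΩ below.
Lower segment in parallel with the load: 2.981 ‖ 3.25 = 1.555 kΩ.
V_out = 3.78 × 1.555/(0.4692 + 1.555) = 2.904 V.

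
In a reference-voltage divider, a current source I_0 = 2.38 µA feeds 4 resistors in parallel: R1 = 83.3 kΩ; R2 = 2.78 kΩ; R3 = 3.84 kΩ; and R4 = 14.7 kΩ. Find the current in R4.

I ≈ 0.231 µA

Conductances: ΣG = 1/83.3 + 1/2.78 + 1/3.84 + 1/14.7 = 0.7002 (1/kΩ).
Current divider: I(R4) = I_0 · G_k/ΣG = 2.38 × (0.06803/0.7002) = 2.38 × 0.09716 = 0.2312 µA.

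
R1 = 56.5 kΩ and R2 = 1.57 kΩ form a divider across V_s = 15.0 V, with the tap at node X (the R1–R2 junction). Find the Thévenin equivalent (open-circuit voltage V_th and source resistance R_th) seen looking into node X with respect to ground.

V_th is the unloaded tap voltage: V_s · R2/(R1+R2) = 15.0 × 0.02704 = 0.4055 V.
With V_s suppressed (replaced by a short), R_th = R1 ‖ R2 = (56.50 × 1.57)/(56.50 + 1.57) = 1.528 kΩ.

V_th ≈ 0.406 V, R_th ≈ 1.53 kΩ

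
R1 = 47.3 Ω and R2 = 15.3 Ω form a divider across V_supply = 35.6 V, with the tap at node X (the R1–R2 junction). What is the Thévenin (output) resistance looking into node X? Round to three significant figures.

Zeroing V_supply shorts the top of R1 to ground, so R_th = R1 ‖ R2 = 11.56 Ω.

R_th ≈ 11.6 Ω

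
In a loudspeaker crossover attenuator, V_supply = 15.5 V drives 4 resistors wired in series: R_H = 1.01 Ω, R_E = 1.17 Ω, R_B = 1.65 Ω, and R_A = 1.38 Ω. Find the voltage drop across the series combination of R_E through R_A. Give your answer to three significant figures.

ΣR = 1.01 + 1.17 + 1.65 + 1.38 = 5.210 Ω.
R_{R_E..R_A} = 1.17 + 1.65 + 1.38 = 4.200 Ω.
By the voltage-divider rule, V = 15.5 × 4.200/5.210 = 12.50 V.

V ≈ 12.5 V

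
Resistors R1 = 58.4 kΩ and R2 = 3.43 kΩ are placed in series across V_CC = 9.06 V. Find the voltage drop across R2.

Series total: ΣR = 58.4 + 3.43 = 61.83 kΩ.
V = V_CC · R/ΣR = 9.06 × 0.05547 = 0.5026 V.

V ≈ 0.503 V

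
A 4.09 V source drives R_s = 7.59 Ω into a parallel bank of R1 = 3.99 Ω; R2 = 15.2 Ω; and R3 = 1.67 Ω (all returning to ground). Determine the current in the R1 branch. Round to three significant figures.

I ≈ 0.129 A

Parallel bank: R_p = 1/(1/3.99 + 1/15.2 + 1/1.67) = 1.093 Ω.
Node voltage V_A = V_in · R_p/(R_s + R_p) = 4.09 × 0.1258 = 0.5147 V.
I(R1) = V_A / R1 = 0.5147/3.99 = 0.1290 A.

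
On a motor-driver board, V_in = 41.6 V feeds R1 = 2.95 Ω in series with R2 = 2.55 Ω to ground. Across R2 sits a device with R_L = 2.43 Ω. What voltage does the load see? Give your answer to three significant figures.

The load sits in parallel with R2, giving an effective lower resistance R2' = R2·R_L/(R2+R_L) = 1.244 Ω.
Voltage divider with the loaded lower leg: V_out = 41.6 × 1.244/(2.95 + 1.244) = 41.6 × 0.2967 = 12.34 V.
(Unloaded it would be 19.3 V; the load pulls it down.)

V_out ≈ 12.3 V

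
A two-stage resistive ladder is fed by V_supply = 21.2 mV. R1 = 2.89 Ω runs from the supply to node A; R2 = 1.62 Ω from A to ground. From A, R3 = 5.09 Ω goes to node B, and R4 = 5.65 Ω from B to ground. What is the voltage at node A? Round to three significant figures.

V_A ≈ 6.94 mV

Node A sees R2 in parallel with the series input of stage 2, R3 + R4 = 10.74 Ω.
R2 ‖ (R3+R4) = 1.408 Ω.
V_A = 21.2 × 1.408/(2.89 + 1.408) = 6.944 mV.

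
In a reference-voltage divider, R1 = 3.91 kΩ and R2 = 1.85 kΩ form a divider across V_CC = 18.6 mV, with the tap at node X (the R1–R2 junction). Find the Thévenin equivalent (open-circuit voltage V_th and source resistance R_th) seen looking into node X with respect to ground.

V_th is the unloaded tap voltage: V_CC · R2/(R1+R2) = 18.6 × 0.3212 = 5.974 mV.
With V_CC suppressed (replaced by a short), R_th = R1 ‖ R2 = (3.910 × 1.85)/(3.910 + 1.85) = 1.256 kΩ.

V_th ≈ 5.97 mV, R_th ≈ 1.26 kΩ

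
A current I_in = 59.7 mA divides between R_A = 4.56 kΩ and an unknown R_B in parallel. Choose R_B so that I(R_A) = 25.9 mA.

R_B ≈ 3.49 kΩ

The fraction through R_A equals R_B/(R_A+R_B).
25.9/59.7 = R_B/(R_A + R_B) → R_B = R_A · (0.4338)/(1 − 0.4338) = 4.56 × 0.7663 = 3.494 kΩ.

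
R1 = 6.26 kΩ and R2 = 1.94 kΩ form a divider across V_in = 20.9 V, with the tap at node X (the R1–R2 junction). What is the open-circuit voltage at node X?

V_th ≈ 4.94 V

Open-circuit (no load on X): V_th = V_in · R2/(R1 + R2) = 20.9 × 1.94/(6.260 + 1.94) = 4.945 V.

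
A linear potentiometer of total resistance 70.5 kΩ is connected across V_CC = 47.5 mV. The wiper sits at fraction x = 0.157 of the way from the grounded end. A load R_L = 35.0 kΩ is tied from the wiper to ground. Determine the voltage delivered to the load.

Split the track: R_lower = x·R_p = 11.07 kΩ, R_upper = (1−x)·R_p = 59.43 kΩ.
R_L loads the lower segment: effective lower R = 8.409 kΩ.
Then V_out = V_CC · 8.409/(59.43 + 8.409) = 5.888 mV.

V_out ≈ 5.89 mV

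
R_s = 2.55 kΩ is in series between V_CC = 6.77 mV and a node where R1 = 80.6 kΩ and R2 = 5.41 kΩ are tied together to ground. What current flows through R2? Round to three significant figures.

I ≈ 0.833 µA

Combine the parallel branches: R_p = (1/80.6 + 1/5.41)⁻¹ = 5.070 kΩ.
V_A by voltage divider: V_A = 6.77 × 5.070/(2.55 + 5.070) = 4.504 mV.
I(R2) = V_A / R2 = 4.504/5.41 = 0.8326 µA.
(Check via current divider: I_total = 0.8885 µA; share G_k/ΣG = 0.9371 → same result.)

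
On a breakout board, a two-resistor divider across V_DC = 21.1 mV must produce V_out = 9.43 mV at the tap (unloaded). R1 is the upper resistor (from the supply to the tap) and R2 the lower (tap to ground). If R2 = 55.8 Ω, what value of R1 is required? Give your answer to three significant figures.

Required fraction k = V_out/V_DC = 0.4469.
Rearranging, R1 = R2·(1−k)/k = 55.8 × 1.238 = 69.05 Ω.

R1 ≈ 69.1 Ω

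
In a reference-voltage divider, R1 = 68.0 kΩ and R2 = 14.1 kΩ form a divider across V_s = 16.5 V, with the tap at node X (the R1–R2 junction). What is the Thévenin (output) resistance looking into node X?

Zeroing V_s shorts the top of R1 to ground, so R_th = R1 ‖ R2 = 11.68 kΩ.

R_th ≈ 11.7 kΩ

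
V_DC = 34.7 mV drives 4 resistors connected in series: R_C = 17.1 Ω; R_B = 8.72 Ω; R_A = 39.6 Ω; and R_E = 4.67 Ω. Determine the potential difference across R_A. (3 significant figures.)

ΣR = 17.1 + 8.72 + 39.6 + 4.67 = 70.09 Ω.
By the voltage-divider rule, V = 34.7 × 39.60/70.09 = 19.61 mV.

V ≈ 19.6 mV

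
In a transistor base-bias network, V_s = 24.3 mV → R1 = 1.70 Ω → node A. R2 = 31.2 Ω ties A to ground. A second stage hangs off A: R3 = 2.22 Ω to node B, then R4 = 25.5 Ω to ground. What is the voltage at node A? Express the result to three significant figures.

V_A ≈ 21.8 mV

Looking into the second stage from A: R3 + R4 = 27.72 Ω appears in parallel with R2.
Effective lower resistance at A: R2 ‖ 27.72 = 14.68 Ω.
V_A = 24.3 × 14.68/(1.70 + 14.68) = 21.78 mV.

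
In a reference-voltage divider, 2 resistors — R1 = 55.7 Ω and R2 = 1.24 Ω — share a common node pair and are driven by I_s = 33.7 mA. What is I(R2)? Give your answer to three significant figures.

I ≈ 33.0 mA

For two parallel branches, I_k = I_s · (other R)/(sum of R).
I(R2) = 33.7 × 55.7/(55.7 + 1.24) = 33.7 × 0.9782 = 32.97 mA.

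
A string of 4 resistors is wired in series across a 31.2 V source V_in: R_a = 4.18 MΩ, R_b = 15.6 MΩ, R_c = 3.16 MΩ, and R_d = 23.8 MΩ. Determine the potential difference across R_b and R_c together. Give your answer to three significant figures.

V ≈ 12.5 V

Series total: ΣR = 4.18 + 15.6 + 3.16 + 23.8 = 46.74 MΩ.
R_{R_b..R_c} = 15.6 + 3.16 = 18.76 MΩ.
By the voltage-divider rule, V = 31.2 × 18.76/46.74 = 12.52 V.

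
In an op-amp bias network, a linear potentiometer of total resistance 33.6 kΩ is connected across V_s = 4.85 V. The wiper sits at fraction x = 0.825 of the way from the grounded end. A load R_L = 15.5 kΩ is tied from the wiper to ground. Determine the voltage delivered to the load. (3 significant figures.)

The pot divides into 5.880 kΩ above the wiper and 27.72 kΩ below.
Lower segment in parallel with the load: 27.72 ‖ 15.5 = 9.941 kΩ.
V_out = 4.85 × 9.941/(5.880 + 9.941) = 3.047 V.

V_out ≈ 3.05 V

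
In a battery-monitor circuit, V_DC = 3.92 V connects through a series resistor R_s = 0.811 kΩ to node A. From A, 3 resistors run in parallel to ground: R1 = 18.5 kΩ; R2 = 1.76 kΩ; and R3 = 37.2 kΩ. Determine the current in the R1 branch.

Parallel bank: R_p = 1/(1/18.5 + 1/1.76 + 1/37.2) = 1.541 kΩ.
V_A by voltage divider: V_A = 3.92 × 1.541/(0.811 + 1.541) = 2.568 V.
Branch current I = V_A/R1 = 2.568/18.5 = 0.1388 mA.

I ≈ 0.139 mA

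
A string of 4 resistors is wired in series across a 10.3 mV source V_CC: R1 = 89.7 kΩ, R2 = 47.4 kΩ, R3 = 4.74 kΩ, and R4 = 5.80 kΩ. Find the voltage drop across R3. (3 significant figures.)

V ≈ 0.331 mV

ΣR = 89.7 + 47.4 + 4.74 + 5.80 = 147.6 kΩ.
By the voltage-divider rule, V = 10.3 × 4.740/147.6 = 0.3307 mV.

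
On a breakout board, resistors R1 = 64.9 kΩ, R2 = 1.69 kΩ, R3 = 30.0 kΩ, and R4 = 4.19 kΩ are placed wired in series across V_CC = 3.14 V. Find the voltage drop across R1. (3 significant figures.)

V ≈ 2.02 V

ΣR = 64.9 + 1.69 + 30.0 + 4.19 = 100.8 kΩ.
V = V_CC · R/ΣR = 3.14 × 0.6440 = 2.022 V.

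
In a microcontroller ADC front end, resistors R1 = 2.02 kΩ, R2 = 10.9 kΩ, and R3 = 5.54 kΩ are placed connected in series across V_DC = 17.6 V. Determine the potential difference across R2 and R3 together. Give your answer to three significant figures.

Total series resistance ΣR = 2.02 + 10.9 + 5.54 = 18.46 kΩ.
R_{R2..R3} = 10.9 + 5.54 = 16.44 kΩ.
V = V_DC · R/ΣR = 17.6 × 0.8906 = 15.67 V.

V ≈ 15.7 V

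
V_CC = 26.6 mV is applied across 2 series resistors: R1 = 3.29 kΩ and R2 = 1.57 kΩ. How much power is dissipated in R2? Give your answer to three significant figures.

P ≈ 47.0 nW

The common current is I = 26.6/4.860 = 5.473 µA.
V(R2) = I·R = 8.593 mV; P = V·I = 8.593 × 5.473 = 47.03 nW.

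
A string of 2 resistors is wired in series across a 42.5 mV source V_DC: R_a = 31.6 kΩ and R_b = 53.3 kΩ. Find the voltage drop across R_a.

V ≈ 15.8 mV

Series total: ΣR = 31.6 + 53.3 = 84.90 kΩ.
V = V_DC · R/ΣR = 42.5 × 0.3722 = 15.82 mV.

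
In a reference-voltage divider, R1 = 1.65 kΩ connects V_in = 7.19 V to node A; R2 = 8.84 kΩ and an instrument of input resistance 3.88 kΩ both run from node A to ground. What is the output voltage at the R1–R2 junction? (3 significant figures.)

V_out ≈ 4.46 V

The load sits in parallel with R2, giving an effective lower resistance R2' = R2·R_L/(R2+R_L) = 2.696 kΩ.
Voltage divider with the loaded lower leg: V_out = 7.19 × 2.696/(1.65 + 2.696) = 7.19 × 0.6204 = 4.461 V.
(Unloaded it would be 6.06 V; the load pulls it down.)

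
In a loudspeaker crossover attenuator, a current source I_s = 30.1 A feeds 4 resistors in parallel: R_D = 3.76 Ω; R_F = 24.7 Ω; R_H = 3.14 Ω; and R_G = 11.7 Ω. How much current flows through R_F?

Conductances: ΣG = 1/3.76 + 1/24.7 + 1/3.14 + 1/11.7 = 0.7104 (1/Ω).
By the current-divider rule, I = I_s · G_k/ΣG = 30.1 × 0.05699 = 1.715 A.

I ≈ 1.72 A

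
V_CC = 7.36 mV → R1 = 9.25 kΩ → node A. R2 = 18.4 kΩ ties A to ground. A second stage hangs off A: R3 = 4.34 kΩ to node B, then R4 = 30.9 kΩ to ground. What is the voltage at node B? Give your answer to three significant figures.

V_B ≈ 3.66 mV

Looking into the second stage from A: R3 + R4 = 35.24 kΩ appears in parallel with R2.
R2 ‖ (R3+R4) = 12.09 kΩ.
V_A = 7.36 × 12.09/(9.25 + 12.09) = 4.169 mV.
Stage 2 is unloaded, so V_B = V_A · R4/(R3+R4) = 4.169 × 30.9/35.24 = 3.656 mV.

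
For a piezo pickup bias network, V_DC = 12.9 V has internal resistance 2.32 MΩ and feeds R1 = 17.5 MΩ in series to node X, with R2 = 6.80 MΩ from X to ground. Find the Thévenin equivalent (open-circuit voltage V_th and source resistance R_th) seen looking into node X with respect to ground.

V_th ≈ 3.30 V, R_th ≈ 5.06 MΩ

R1' = 2.32 + 17.5 = 19.82 MΩ (source resistance + R1).
With X open, the divider is unloaded: V_th = 12.9 × 6.80/26.62 = 3.295 V.
Zeroing V_DC shorts the top of R1' to ground, so R_th = R1' ‖ R2 = 5.063 MΩ.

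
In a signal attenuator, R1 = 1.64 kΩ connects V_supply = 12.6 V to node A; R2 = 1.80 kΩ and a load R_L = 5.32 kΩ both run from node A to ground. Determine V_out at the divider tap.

The load sits in parallel with R2, giving an effective lower resistance R2' = R2·R_L/(R2+R_L) = 1.345 kΩ.
Now apply the divider: V_out = 12.6 × 0.4506 = 5.677 V.

V_out ≈ 5.68 V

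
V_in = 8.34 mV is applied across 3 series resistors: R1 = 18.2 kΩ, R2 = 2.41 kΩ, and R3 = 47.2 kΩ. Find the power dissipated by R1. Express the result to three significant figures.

P ≈ 0.275 nW

The common current is I = 8.34/67.81 = 0.1230 µA.
P(R1) = I²·R1 = (0.1230)² × 18.2 = 0.2753 nW.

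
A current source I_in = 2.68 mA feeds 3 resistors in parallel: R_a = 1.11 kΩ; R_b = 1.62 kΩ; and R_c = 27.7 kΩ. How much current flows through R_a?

I ≈ 1.55 mA

ΣG = 1/1.11 + 1/1.62 + 1/27.7 = 1.554.
By the current-divider rule, I = I_in · G_k/ΣG = 2.68 × 0.5796 = 1.553 mA.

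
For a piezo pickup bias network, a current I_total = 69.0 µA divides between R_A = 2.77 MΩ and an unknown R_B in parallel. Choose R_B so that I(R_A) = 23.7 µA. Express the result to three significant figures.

R_B ≈ 1.45 MΩ

Two-branch current divider: I_A = I_total · R_B/(R_A + R_B).
With f = 0.3435, R_B = R_A · f/(1−f) = 2.77 × 0.5232 = 1.449 MΩ.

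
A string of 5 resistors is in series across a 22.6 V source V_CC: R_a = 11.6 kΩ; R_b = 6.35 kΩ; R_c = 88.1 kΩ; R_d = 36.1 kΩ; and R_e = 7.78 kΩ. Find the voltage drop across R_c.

V ≈ 13.3 V

ΣR = 11.6 + 6.35 + 88.1 + 36.1 + 7.78 = 149.9 kΩ.
Voltage divider: V = V_CC · (88.10 / 149.9) = 22.6 × 0.5876 = 13.28 V.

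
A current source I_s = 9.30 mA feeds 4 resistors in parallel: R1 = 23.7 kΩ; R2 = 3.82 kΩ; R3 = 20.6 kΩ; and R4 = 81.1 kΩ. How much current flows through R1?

I ≈ 1.08 mA

ΣG = 1/23.7 + 1/3.82 + 1/20.6 + 1/81.1 = 0.3648.
R1 takes the fraction G_k/ΣG = 0.04219/0.3648 = 0.1156, so I = 9.30 × 0.1156 = 1.076 mA.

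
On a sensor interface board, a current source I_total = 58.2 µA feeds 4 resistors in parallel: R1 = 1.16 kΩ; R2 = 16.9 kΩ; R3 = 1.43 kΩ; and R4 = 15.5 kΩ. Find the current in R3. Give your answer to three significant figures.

Total conductance ΣG = 1/1.16 + 1/16.9 + 1/1.43 + 1/15.5 = 1.685 (units of 1/kΩ).
Current divider: I(R3) = I_total · G_k/ΣG = 58.2 × (0.6993/1.685) = 58.2 × 0.4150 = 24.15 µA.

I ≈ 24.2 µA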